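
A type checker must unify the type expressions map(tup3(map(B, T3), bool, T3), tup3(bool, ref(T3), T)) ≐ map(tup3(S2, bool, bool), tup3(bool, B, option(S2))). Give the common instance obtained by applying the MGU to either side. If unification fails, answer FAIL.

map(tup3(map(ref(bool), bool), bool, bool), tup3(bool, ref(bool), option(map(ref(bool), bool))))

Decompose map/2: tup3(map(B, T3), bool, T3) ≐ tup3(S2, bool, bool),  tup3(bool, ref(T3), T) ≐ tup3(bool, B, option(S2)).
Decompose tup3/3: map(B, T3) ≐ S2,  bool ≐ bool,  T3 ≐ bool.
Bind S2 := map(B, T3); substituting into the one remaining equation that mentions S2 gives: tup3(bool, ref(T3), T) ≐ tup3(bool, B, option(map(B, T3))).
Delete trivial equation bool ≐ bool.
Bind T3 := bool; substituting into the remaining equation gives: tup3(bool, ref(bool), T) ≐ tup3(bool, B, option(map(B, bool))). Substituting into the earlier binding gives S2 := map(B, bool).
Decompose tup3/3: bool ≐ bool,  ref(bool) ≐ B,  T ≐ option(map(B, bool)).
Delete trivial equation bool ≐ bool.
Bind B := ref(bool); substituting into the remaining equation gives: T ≐ option(map(ref(bool), bool)). Substituting into the earlier binding gives S2 := map(ref(bool), bool).
Bind T := option(map(ref(bool), bool)).
Applying the MGU to either side gives map(tup3(map(ref(bool), bool), bool, bool), tup3(bool, ref(bool), option(map(ref(bool), bool)))).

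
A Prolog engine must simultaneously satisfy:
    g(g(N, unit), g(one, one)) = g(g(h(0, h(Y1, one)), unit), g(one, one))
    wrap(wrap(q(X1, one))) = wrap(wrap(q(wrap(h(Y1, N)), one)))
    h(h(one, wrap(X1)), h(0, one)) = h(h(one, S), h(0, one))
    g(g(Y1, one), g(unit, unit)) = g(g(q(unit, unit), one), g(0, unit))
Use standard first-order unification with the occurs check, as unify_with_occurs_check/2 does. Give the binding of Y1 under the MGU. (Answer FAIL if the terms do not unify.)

Decompose g/2: g(N, unit) = g(h(0, h(Y1, one)), unit),  g(one, one) = g(one, one).
Decompose g/2: N = h(0, h(Y1, one)),  unit = unit.
Bind N := h(0, h(Y1, one)); substituting into the one remaining equation that mentions N gives: wrap(wrap(q(X1, one))) = wrap(wrap(q(wrap(h(Y1, h(0, h(Y1, one)))), one))).
Delete trivial equation unit = unit.
Delete trivial equation g(one, one) = g(one, one).
Decompose wrap/1: wrap(q(X1, one)) = wrap(q(wrap(h(Y1, h(0, h(Y1, one)))), one)).
Decompose wrap/1: q(X1, one) = q(wrap(h(Y1, h(0, h(Y1, one)))), one).
Decompose q/2: X1 = wrap(h(Y1, h(0, h(Y1, one)))),  one = one.
Bind X1 := wrap(h(Y1, h(0, h(Y1, one)))); substituting into the one remaining equation that mentions X1 gives: h(h(one, wrap(wrap(h(Y1, h(0, h(Y1, one)))))), h(0, one)) = h(h(one, S), h(0, one)).
Delete trivial equation one = one.
Decompose h/2: h(one, wrap(wrap(h(Y1, h(0, h(Y1, one)))))) = h(one, S),  h(0, one) = h(0, one).
Decompose h/2: one = one,  wrap(wrap(h(Y1, h(0, h(Y1, one))))) = S.
Delete trivial equation one = one.
Bind S := wrap(wrap(h(Y1, h(0, h(Y1, one))))); no other remaining equation mentions S.
Delete trivial equation h(0, one) = h(0, one).
Decompose g/2: g(Y1, one) = g(q(unit, unit), one),  g(unit, unit) = g(0, unit).
Decompose g/2: Y1 = q(unit, unit),  one = one.
Bind Y1 := q(unit, unit); no other remaining equation mentions Y1. Substituting into the earlier bindings gives N := h(0, h(q(unit, unit), one)), X1 := wrap(h(q(unit, unit), h(0, h(q(unit, unit), one)))), S := wrap(wrap(h(q(unit, unit), h(0, h(q(unit, unit), one))))).
Delete trivial equation one = one.
Decompose g/2: unit = 0,  unit = unit.
Clash: constants unit and 0 differ; no unifier exists.

FAIL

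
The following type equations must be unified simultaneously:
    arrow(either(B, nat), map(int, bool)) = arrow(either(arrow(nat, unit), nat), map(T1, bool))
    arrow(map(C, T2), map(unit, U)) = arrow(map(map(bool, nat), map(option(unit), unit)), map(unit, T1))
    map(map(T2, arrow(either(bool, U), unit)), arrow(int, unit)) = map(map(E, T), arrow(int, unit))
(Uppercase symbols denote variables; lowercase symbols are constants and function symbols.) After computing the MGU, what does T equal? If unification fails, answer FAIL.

arrow(either(bool, int), unit)

Decompose arrow/2: either(B, nat) = either(arrow(nat, unit), nat),  map(int, bool) = map(T1, bool).
Decompose either/2: B = arrow(nat, unit),  nat = nat.
Bind B := arrow(nat, unit); no other remaining equation mentions B.
Delete trivial equation nat = nat.
Decompose map/2: int = T1,  bool = bool.
Bind T1 := int; substituting into the one remaining equation that mentions T1 gives: arrow(map(C, T2), map(unit, U)) = arrow(map(map(bool, nat), map(option(unit), unit)), map(unit, int)).
Delete trivial equation bool = bool.
Decompose arrow/2: map(C, T2) = map(map(bool, nat), map(option(unit), unit)),  map(unit, U) = map(unit, int).
Decompose map/2: C = map(bool, nat),  T2 = map(option(unit), unit).
Bind C := map(bool, nat); no other remaining equation mentions C.
Bind T2 := map(option(unit), unit); substituting into the one remaining equation that mentions T2 gives: map(map(map(option(unit), unit), arrow(either(bool, U), unit)), arrow(int, unit)) = map(map(E, T), arrow(int, unit)).
Decompose map/2: unit = unit,  U = int.
Delete trivial equation unit = unit.
Bind U := int; substituting into the remaining equation gives: map(map(map(option(unit), unit), arrow(either(bool, int), unit)), arrow(int, unit)) = map(map(E, T), arrow(int, unit)).
Decompose map/2: map(map(option(unit), unit), arrow(either(bool, int), unit)) = map(E, T),  arrow(int, unit) = arrow(int, unit).
Decompose map/2: map(option(unit), unit) = E,  arrow(either(bool, int), unit) = T.
Bind E := map(option(unit), unit); no other remaining equation mentions E.
Bind T := arrow(either(bool, int), unit); no other remaining equation mentions T.
Delete trivial equation arrow(int, unit) = arrow(int, unit).
MGU = { B ↦ arrow(nat, unit), T1 ↦ int, C ↦ map(bool, nat), T2 ↦ map(option(unit), unit), U ↦ int, E ↦ map(option(unit), unit), T ↦ arrow(either(bool, int), unit) }, so T ↦ arrow(either(bool, int), unit).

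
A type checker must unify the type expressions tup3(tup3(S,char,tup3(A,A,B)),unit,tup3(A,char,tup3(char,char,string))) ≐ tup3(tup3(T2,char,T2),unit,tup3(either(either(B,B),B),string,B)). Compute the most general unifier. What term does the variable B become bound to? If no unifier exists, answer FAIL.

FAIL

Decompose tup3/3: tup3(S,char,tup3(A,A,B)) ≐ tup3(T2,char,T2),  unit ≐ unit,  tup3(A,char,tup3(char,char,string)) ≐ tup3(either(either(B,B),B),string,B).
Decompose tup3/3: S ≐ T2,  char ≐ char,  tup3(A,A,B) ≐ T2.
Bind S := T2; no other remaining equation mentions S.
Delete trivial equation char ≐ char.
Bind T2 := tup3(A,A,B); no other remaining equation mentions T2. Substituting into the earlier binding gives S := tup3(A,A,B).
Delete trivial equation unit ≐ unit.
Decompose tup3/3: A ≐ either(either(B,B),B),  char ≐ string,  tup3(char,char,string) ≐ B.
Bind A := either(either(B,B),B); no other remaining equation mentions A. Substituting into the earlier bindings gives S := tup3(either(either(B,B),B),either(either(B,B),B),B), T2 := tup3(either(either(B,B),B),either(either(B,B),B),B).
Clash: constants char and string differ; no unifier exists.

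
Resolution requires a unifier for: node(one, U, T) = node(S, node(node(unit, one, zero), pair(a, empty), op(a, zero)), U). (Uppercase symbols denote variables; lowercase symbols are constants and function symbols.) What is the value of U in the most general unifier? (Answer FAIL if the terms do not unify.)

Decompose node/3: one = S,  U = node(node(unit, one, zero), pair(a, empty), op(a, zero)),  T = U.
Bind S := one; no other remaining equation mentions S.
Bind U := node(node(unit, one, zero), pair(a, empty), op(a, zero)); substituting into the remaining equation gives: T = node(node(unit, one, zero), pair(a, empty), op(a, zero)).
Bind T := node(node(unit, one, zero), pair(a, empty), op(a, zero)).
MGU = { S -> one, U -> node(node(unit, one, zero), pair(a, empty), op(a, zero)), T -> node(node(unit, one, zero), pair(a, empty), op(a, zero)) }, so U -> node(node(unit, one, zero), pair(a, empty), op(a, zero)).

node(node(unit, one, zero), pair(a, empty), op(a, zero))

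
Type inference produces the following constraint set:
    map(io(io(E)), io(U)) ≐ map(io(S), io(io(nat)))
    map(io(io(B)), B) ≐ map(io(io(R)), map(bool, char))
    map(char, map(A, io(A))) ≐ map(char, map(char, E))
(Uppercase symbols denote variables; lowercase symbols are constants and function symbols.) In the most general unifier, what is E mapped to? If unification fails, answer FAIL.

io(char)

Decompose map/2: io(io(E)) ≐ io(S),  io(U) ≐ io(io(nat)).
Decompose io/1: io(E) ≐ S.
Bind S := io(E); no other remaining equation mentions S.
Decompose io/1: U ≐ io(nat).
Bind U := io(nat); no other remaining equation mentions U.
Decompose map/2: io(io(B)) ≐ io(io(R)),  B ≐ map(bool, char).
Decompose io/1: io(B) ≐ io(R).
Decompose io/1: B ≐ R.
Bind B := R; substituting into the one remaining equation that mentions B gives: R ≐ map(bool, char).
Bind R := map(bool, char); no other remaining equation mentions R. Substituting into the earlier binding gives B := map(bool, char).
Decompose map/2: char ≐ char,  map(A, io(A)) ≐ map(char, E).
Delete trivial equation char ≐ char.
Decompose map/2: A ≐ char,  io(A) ≐ E.
Bind A := char; substituting into the remaining equation gives: io(char) ≐ E.
Bind E := io(char). Substituting into the earlier binding gives S := io(io(char)).
MGU = { S ↦ io(io(char)), U ↦ io(nat), B ↦ map(bool, char), R ↦ map(bool, char), A ↦ char, E ↦ io(char) }, so E ↦ io(char).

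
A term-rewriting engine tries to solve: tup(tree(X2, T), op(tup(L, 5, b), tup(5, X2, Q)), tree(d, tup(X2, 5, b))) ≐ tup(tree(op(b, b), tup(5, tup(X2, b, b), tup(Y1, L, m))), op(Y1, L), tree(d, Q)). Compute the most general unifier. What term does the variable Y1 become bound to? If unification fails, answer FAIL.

Decompose tup/3: tree(X2, T) ≐ tree(op(b, b), tup(5, tup(X2, b, b), tup(Y1, L, m))),  op(tup(L, 5, b), tup(5, X2, Q)) ≐ op(Y1, L),  tree(d, tup(X2, 5, b)) ≐ tree(d, Q).
Decompose tree/2: X2 ≐ op(b, b),  T ≐ tup(5, tup(X2, b, b), tup(Y1, L, m)).
Bind X2 := op(b, b); substituting into the remaining equations gives: T ≐ tup(5, tup(op(b, b), b, b), tup(Y1, L, m)),  op(tup(L, 5, b), tup(5, op(b, b), Q)) ≐ op(Y1, L),  tree(d, tup(op(b, b), 5, b)) ≐ tree(d, Q).
Bind T := tup(5, tup(op(b, b), b, b), tup(Y1, L, m)); no other remaining equation mentions T.
Decompose op/2: tup(L, 5, b) ≐ Y1,  tup(5, op(b, b), Q) ≐ L.
Bind Y1 := tup(L, 5, b); no other remaining equation mentions Y1. Substituting into the earlier binding gives T := tup(5, tup(op(b, b), b, b), tup(tup(L, 5, b), L, m)).
Bind L := tup(5, op(b, b), Q); no other remaining equation mentions L. Substituting into the earlier bindings gives T := tup(5, tup(op(b, b), b, b), tup(tup(tup(5, op(b, b), Q), 5, b), tup(5, op(b, b), Q), m)), Y1 := tup(tup(5, op(b, b), Q), 5, b).
Decompose tree/2: d ≐ d,  tup(op(b, b), 5, b) ≐ Q.
Delete trivial equation d ≐ d.
Bind Q := tup(op(b, b), 5, b). Substituting into the earlier bindings gives T := tup(5, tup(op(b, b), b, b), tup(tup(tup(5, op(b, b), tup(op(b, b), 5, b)), 5, b), tup(5, op(b, b), tup(op(b, b), 5, b)), m)), Y1 := tup(tup(5, op(b, b), tup(op(b, b), 5, b)), 5, b), L := tup(5, op(b, b), tup(op(b, b), 5, b)).
MGU = { X2 ↦ op(b, b), T ↦ tup(5, tup(op(b, b), b, b), tup(tup(tup(5, op(b, b), tup(op(b, b), 5, b)), 5, b), tup(5, op(b, b), tup(op(b, b), 5, b)), m)), Y1 ↦ tup(tup(5, op(b, b), tup(op(b, b), 5, b)), 5, b), L ↦ tup(5, op(b, b), tup(op(b, b), 5, b)), Q ↦ tup(op(b, b), 5, b) }, so Y1 ↦ tup(tup(5, op(b, b), tup(op(b, b), 5, b)), 5, b).

tup(tup(5, op(b, b), tup(op(b, b), 5, b)), 5, b)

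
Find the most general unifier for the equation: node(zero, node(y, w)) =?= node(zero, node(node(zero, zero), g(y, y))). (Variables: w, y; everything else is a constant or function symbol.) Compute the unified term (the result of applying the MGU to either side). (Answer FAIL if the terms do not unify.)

Decompose node/2: zero =?= zero,  node(y, w) =?= node(node(zero, zero), g(y, y)).
Delete trivial equation zero =?= zero.
Decompose node/2: y =?= node(zero, zero),  w =?= g(y, y).
Bind y := node(zero, zero); substituting into the remaining equation gives: w =?= g(node(zero, zero), node(zero, zero)).
Bind w := g(node(zero, zero), node(zero, zero)).
Applying the MGU to either side gives node(zero, node(node(zero, zero), g(node(zero, zero), node(zero, zero)))).

node(zero, node(node(zero, zero), g(node(zero, zero), node(zero, zero))))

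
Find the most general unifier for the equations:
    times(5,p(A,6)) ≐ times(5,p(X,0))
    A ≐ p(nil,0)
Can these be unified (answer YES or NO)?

NO

Decompose times/2: 5 ≐ 5,  p(A,6) ≐ p(X,0).
Delete trivial equation 5 ≐ 5.
Decompose p/2: A ≐ X,  6 ≐ 0.
Bind A := X; substituting into the one remaining equation that mentions A gives: X ≐ p(nil,0).
Clash: constants 6 and 0 differ; no unifier exists.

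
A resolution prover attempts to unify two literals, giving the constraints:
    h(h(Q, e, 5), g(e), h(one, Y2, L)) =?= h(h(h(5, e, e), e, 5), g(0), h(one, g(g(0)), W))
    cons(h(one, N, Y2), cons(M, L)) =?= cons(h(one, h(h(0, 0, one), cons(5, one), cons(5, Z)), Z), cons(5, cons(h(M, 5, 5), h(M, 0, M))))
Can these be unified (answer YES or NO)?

NO

Decompose h/3: h(Q, e, 5) =?= h(h(5, e, e), e, 5),  g(e) =?= g(0),  h(one, Y2, L) =?= h(one, g(g(0)), W).
Decompose h/3: Q =?= h(5, e, e),  e =?= e,  5 =?= 5.
Bind Q := h(5, e, e); no other remaining equation mentions Q.
Delete trivial equation e =?= e.
Delete trivial equation 5 =?= 5.
Decompose g/1: e =?= 0.
Clash: constants e and 0 differ; no unifier exists.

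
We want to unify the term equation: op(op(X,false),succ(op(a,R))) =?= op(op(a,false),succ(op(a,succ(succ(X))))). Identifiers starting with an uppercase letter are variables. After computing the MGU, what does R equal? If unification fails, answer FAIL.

succ(succ(a))

Decompose op/2: op(X,false) =?= op(a,false),  succ(op(a,R)) =?= succ(op(a,succ(succ(X)))).
Decompose op/2: X =?= a,  false =?= false.
Bind X := a; substituting into the one remaining equation that mentions X gives: succ(op(a,R)) =?= succ(op(a,succ(succ(a)))).
Delete trivial equation false =?= false.
Decompose succ/1: op(a,R) =?= op(a,succ(succ(a))).
Decompose op/2: a =?= a,  R =?= succ(succ(a)).
Delete trivial equation a =?= a.
Bind R := succ(succ(a)).
MGU = { X -> a, R -> succ(succ(a)) }, so R -> succ(succ(a)).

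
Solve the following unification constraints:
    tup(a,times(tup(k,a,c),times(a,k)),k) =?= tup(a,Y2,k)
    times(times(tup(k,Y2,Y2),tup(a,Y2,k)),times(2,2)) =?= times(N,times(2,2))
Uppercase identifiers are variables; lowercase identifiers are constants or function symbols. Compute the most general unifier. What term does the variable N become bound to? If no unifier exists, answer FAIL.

Decompose tup/3: a =?= a,  times(tup(k,a,c),times(a,k)) =?= Y2,  k =?= k.
Delete trivial equation a =?= a.
Bind Y2 := times(tup(k,a,c),times(a,k)); substituting into the one remaining equation that mentions Y2 gives: times(times(tup(k,times(tup(k,a,c),times(a,k)),times(tup(k,a,c),times(a,k))),tup(a,times(tup(k,a,c),times(a,k)),k)),times(2,2)) =?= times(N,times(2,2)).
Delete trivial equation k =?= k.
Decompose times/2: times(tup(k,times(tup(k,a,c),times(a,k)),times(tup(k,a,c),times(a,k))),tup(a,times(tup(k,a,c),times(a,k)),k)) =?= N,  times(2,2) =?= times(2,2).
Bind N := times(tup(k,times(tup(k,a,c),times(a,k)),times(tup(k,a,c),times(a,k))),tup(a,times(tup(k,a,c),times(a,k)),k)); no other remaining equation mentions N.
Delete trivial equation times(2,2) =?= times(2,2).
MGU = { Y2 := times(tup(k,a,c),times(a,k)), N := times(tup(k,times(tup(k,a,c),times(a,k)),times(tup(k,a,c),times(a,k))),tup(a,times(tup(k,a,c),times(a,k)),k)) }, so N := times(tup(k,times(tup(k,a,c),times(a,k)),times(tup(k,a,c),times(a,k))),tup(a,times(tup(k,a,c),times(a,k)),k)).

times(tup(k,times(tup(k,a,c),times(a,k)),times(tup(k,a,c),times(a,k))),tup(a,times(tup(k,a,c),times(a,k)),k))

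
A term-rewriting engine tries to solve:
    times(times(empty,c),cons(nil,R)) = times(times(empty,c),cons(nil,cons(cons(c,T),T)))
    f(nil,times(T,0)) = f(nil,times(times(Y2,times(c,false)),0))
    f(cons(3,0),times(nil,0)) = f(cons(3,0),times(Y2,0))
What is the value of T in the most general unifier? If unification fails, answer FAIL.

times(nil,times(c,false))

Decompose times/2: times(empty,c) = times(empty,c),  cons(nil,R) = cons(nil,cons(cons(c,T),T)).
Delete trivial equation times(empty,c) = times(empty,c).
Decompose cons/2: nil = nil,  R = cons(cons(c,T),T).
Delete trivial equation nil = nil.
Bind R := cons(cons(c,T),T); no other remaining equation mentions R.
Decompose f/2: nil = nil,  times(T,0) = times(times(Y2,times(c,false)),0).
Delete trivial equation nil = nil.
Decompose times/2: T = times(Y2,times(c,false)),  0 = 0.
Bind T := times(Y2,times(c,false)); no other remaining equation mentions T. Substituting into the earlier binding gives R := cons(cons(c,times(Y2,times(c,false))),times(Y2,times(c,false))).
Delete trivial equation 0 = 0.
Decompose f/2: cons(3,0) = cons(3,0),  times(nil,0) = times(Y2,0).
Delete trivial equation cons(3,0) = cons(3,0).
Decompose times/2: nil = Y2,  0 = 0.
Bind Y2 := nil; no other remaining equation mentions Y2. Substituting into the earlier bindings gives R := cons(cons(c,times(nil,times(c,false))),times(nil,times(c,false))), T := times(nil,times(c,false)).
Delete trivial equation 0 = 0.
MGU = { R := cons(cons(c,times(nil,times(c,false))),times(nil,times(c,false))), T := times(nil,times(c,false)), Y2 := nil }, so T := times(nil,times(c,false)).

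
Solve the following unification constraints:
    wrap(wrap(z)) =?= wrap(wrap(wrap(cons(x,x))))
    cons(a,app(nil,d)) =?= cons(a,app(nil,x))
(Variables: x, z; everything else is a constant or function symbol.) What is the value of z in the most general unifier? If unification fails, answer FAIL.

wrap(cons(d,d))

Decompose wrap/1: wrap(z) =?= wrap(wrap(cons(x,x))).
Decompose wrap/1: z =?= wrap(cons(x,x)).
Bind z := wrap(cons(x,x)); no other remaining equation mentions z.
Decompose cons/2: a =?= a,  app(nil,d) =?= app(nil,x).
Delete trivial equation a =?= a.
Decompose app/2: nil =?= nil,  d =?= x.
Delete trivial equation nil =?= nil.
Bind x := d. Substituting into the earlier binding gives z := wrap(cons(d,d)).
MGU = { z ↦ wrap(cons(d,d)), x ↦ d }, so z ↦ wrap(cons(d,d)).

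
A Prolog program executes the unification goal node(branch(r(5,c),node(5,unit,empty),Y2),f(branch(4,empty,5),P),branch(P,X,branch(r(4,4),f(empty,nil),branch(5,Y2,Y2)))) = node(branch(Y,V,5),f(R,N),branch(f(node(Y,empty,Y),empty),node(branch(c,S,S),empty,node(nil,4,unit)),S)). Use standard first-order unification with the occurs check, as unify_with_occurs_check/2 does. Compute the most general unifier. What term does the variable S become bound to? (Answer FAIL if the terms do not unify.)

branch(r(4,4),f(empty,nil),branch(5,5,5))

Decompose node/3: branch(r(5,c),node(5,unit,empty),Y2) = branch(Y,V,5),  f(branch(4,empty,5),P) = f(R,N),  branch(P,X,branch(r(4,4),f(empty,nil),branch(5,Y2,Y2))) = branch(f(node(Y,empty,Y),empty),node(branch(c,S,S),empty,node(nil,4,unit)),S).
Decompose branch/3: r(5,c) = Y,  node(5,unit,empty) = V,  Y2 = 5.
Bind Y := r(5,c); substituting into the one remaining equation that mentions Y gives: branch(P,X,branch(r(4,4),f(empty,nil),branch(5,Y2,Y2))) = branch(f(node(r(5,c),empty,r(5,c)),empty),node(branch(c,S,S),empty,node(nil,4,unit)),S).
Bind V := node(5,unit,empty); no other remaining equation mentions V.
Bind Y2 := 5; substituting into the one remaining equation that mentions Y2 gives: branch(P,X,branch(r(4,4),f(empty,nil),branch(5,5,5))) = branch(f(node(r(5,c),empty,r(5,c)),empty),node(branch(c,S,S),empty,node(nil,4,unit)),S).
Decompose f/2: branch(4,empty,5) = R,  P = N.
Bind R := branch(4,empty,5); no other remaining equation mentions R.
Bind P := N; substituting into the remaining equation gives: branch(N,X,branch(r(4,4),f(empty,nil),branch(5,5,5))) = branch(f(node(r(5,c),empty,r(5,c)),empty),node(branch(c,S,S),empty,node(nil,4,unit)),S).
Decompose branch/3: N = f(node(r(5,c),empty,r(5,c)),empty),  X = node(branch(c,S,S),empty,node(nil,4,unit)),  branch(r(4,4),f(empty,nil),branch(5,5,5)) = S.
Bind N := f(node(r(5,c),empty,r(5,c)),empty); no other remaining equation mentions N. Substituting into the earlier binding gives P := f(node(r(5,c),empty,r(5,c)),empty).
Bind X := node(branch(c,S,S),empty,node(nil,4,unit)); no other remaining equation mentions X.
Bind S := branch(r(4,4),f(empty,nil),branch(5,5,5)). Substituting into the earlier binding gives X := node(branch(c,branch(r(4,4),f(empty,nil),branch(5,5,5)),branch(r(4,4),f(empty,nil),branch(5,5,5))),empty,node(nil,4,unit)).
MGU = { Y -> r(5,c), V -> node(5,unit,empty), Y2 -> 5, R -> branch(4,empty,5), P -> f(node(r(5,c),empty,r(5,c)),empty), N -> f(node(r(5,c),empty,r(5,c)),empty), X -> node(branch(c,branch(r(4,4),f(empty,nil),branch(5,5,5)),branch(r(4,4),f(empty,nil),branch(5,5,5))),empty,node(nil,4,unit)), S -> branch(r(4,4),f(empty,nil),branch(5,5,5)) }, so S -> branch(r(4,4),f(empty,nil),branch(5,5,5)).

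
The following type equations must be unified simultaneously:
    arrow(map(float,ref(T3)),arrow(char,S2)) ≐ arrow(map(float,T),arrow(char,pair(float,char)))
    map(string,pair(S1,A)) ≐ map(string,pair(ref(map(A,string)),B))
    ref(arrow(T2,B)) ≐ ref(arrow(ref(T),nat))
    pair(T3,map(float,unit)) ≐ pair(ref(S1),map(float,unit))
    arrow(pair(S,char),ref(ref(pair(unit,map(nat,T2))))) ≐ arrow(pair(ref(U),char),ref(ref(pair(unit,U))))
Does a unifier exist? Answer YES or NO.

Decompose arrow/2: map(float,ref(T3)) ≐ map(float,T),  arrow(char,S2) ≐ arrow(char,pair(float,char)).
Decompose map/2: float ≐ float,  ref(T3) ≐ T.
Delete trivial equation float ≐ float.
Bind T := ref(T3); substituting into the one remaining equation that mentions T gives: ref(arrow(T2,B)) ≐ ref(arrow(ref(ref(T3)),nat)).
Decompose arrow/2: char ≐ char,  S2 ≐ pair(float,char).
Delete trivial equation char ≐ char.
Bind S2 := pair(float,char); no other remaining equation mentions S2.
Decompose map/2: string ≐ string,  pair(S1,A) ≐ pair(ref(map(A,string)),B).
Delete trivial equation string ≐ string.
Decompose pair/2: S1 ≐ ref(map(A,string)),  A ≐ B.
Bind S1 := ref(map(A,string)); substituting into the one remaining equation that mentions S1 gives: pair(T3,map(float,unit)) ≐ pair(ref(ref(map(A,string))),map(float,unit)).
Bind A := B; substituting into the one remaining equation that mentions A gives: pair(T3,map(float,unit)) ≐ pair(ref(ref(map(B,string))),map(float,unit)). Substituting into the earlier binding gives S1 := ref(map(B,string)).
Decompose ref/1: arrow(T2,B) ≐ arrow(ref(ref(T3)),nat).
Decompose arrow/2: T2 ≐ ref(ref(T3)),  B ≐ nat.
Bind T2 := ref(ref(T3)); substituting into the one remaining equation that mentions T2 gives: arrow(pair(S,char),ref(ref(pair(unit,map(nat,ref(ref(T3))))))) ≐ arrow(pair(ref(U),char),ref(ref(pair(unit,U)))).
Bind B := nat; substituting into the one remaining equation that mentions B gives: pair(T3,map(float,unit)) ≐ pair(ref(ref(map(nat,string))),map(float,unit)). Substituting into the earlier bindings gives S1 := ref(map(nat,string)), A := nat.
Decompose pair/2: T3 ≐ ref(ref(map(nat,string))),  map(float,unit) ≐ map(float,unit).
Bind T3 := ref(ref(map(nat,string))); substituting into the one remaining equation that mentions T3 gives: arrow(pair(S,char),ref(ref(pair(unit,map(nat,ref(ref(ref(ref(map(nat,string)))))))))) ≐ arrow(pair(ref(U),char),ref(ref(pair(unit,U)))). Substituting into the earlier bindings gives T := ref(ref(ref(map(nat,string)))), T2 := ref(ref(ref(ref(map(nat,string))))).
Delete trivial equation map(float,unit) ≐ map(float,unit).
Decompose arrow/2: pair(S,char) ≐ pair(ref(U),char),  ref(ref(pair(unit,map(nat,ref(ref(ref(ref(map(nat,string))))))))) ≐ ref(ref(pair(unit,U))).
Decompose pair/2: S ≐ ref(U),  char ≐ char.
Bind S := ref(U); no other remaining equation mentions S.
Delete trivial equation char ≐ char.
Decompose ref/1: ref(pair(unit,map(nat,ref(ref(ref(ref(map(nat,string)))))))) ≐ ref(pair(unit,U)).
Decompose ref/1: pair(unit,map(nat,ref(ref(ref(ref(map(nat,string))))))) ≐ pair(unit,U).
Decompose pair/2: unit ≐ unit,  map(nat,ref(ref(ref(ref(map(nat,string)))))) ≐ U.
Delete trivial equation unit ≐ unit.
Bind U := map(nat,ref(ref(ref(ref(map(nat,string)))))). Substituting into the earlier binding gives S := ref(map(nat,ref(ref(ref(ref(map(nat,string))))))).
No equations remain and no clash or occurs-check failure arose, so a unifier exists.

YES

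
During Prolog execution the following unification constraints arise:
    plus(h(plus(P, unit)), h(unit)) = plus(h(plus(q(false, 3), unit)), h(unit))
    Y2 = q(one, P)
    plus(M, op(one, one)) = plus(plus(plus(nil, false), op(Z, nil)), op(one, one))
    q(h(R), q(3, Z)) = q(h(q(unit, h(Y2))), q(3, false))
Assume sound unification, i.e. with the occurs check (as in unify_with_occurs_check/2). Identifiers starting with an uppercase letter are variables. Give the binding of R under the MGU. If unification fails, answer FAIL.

q(unit, h(q(one, q(false, 3))))

Decompose plus/2: h(plus(P, unit)) = h(plus(q(false, 3), unit)),  h(unit) = h(unit).
Decompose h/1: plus(P, unit) = plus(q(false, 3), unit).
Decompose plus/2: P = q(false, 3),  unit = unit.
Bind P := q(false, 3); substituting into the one remaining equation that mentions P gives: Y2 = q(one, q(false, 3)).
Delete trivial equation unit = unit.
Delete trivial equation h(unit) = h(unit).
Bind Y2 := q(one, q(false, 3)); substituting into the one remaining equation that mentions Y2 gives: q(h(R), q(3, Z)) = q(h(q(unit, h(q(one, q(false, 3))))), q(3, false)).
Decompose plus/2: M = plus(plus(nil, false), op(Z, nil)),  op(one, one) = op(one, one).
Bind M := plus(plus(nil, false), op(Z, nil)); no other remaining equation mentions M.
Delete trivial equation op(one, one) = op(one, one).
Decompose q/2: h(R) = h(q(unit, h(q(one, q(false, 3))))),  q(3, Z) = q(3, false).
Decompose h/1: R = q(unit, h(q(one, q(false, 3)))).
Bind R := q(unit, h(q(one, q(false, 3)))); no other remaining equation mentions R.
Decompose q/2: 3 = 3,  Z = false.
Delete trivial equation 3 = 3.
Bind Z := false. Substituting into the earlier binding gives M := plus(plus(nil, false), op(false, nil)).
MGU = { P ↦ q(false, 3), Y2 ↦ q(one, q(false, 3)), M ↦ plus(plus(nil, false), op(false, nil)), R ↦ q(unit, h(q(one, q(false, 3)))), Z ↦ false }, so R ↦ q(unit, h(q(one, q(false, 3)))).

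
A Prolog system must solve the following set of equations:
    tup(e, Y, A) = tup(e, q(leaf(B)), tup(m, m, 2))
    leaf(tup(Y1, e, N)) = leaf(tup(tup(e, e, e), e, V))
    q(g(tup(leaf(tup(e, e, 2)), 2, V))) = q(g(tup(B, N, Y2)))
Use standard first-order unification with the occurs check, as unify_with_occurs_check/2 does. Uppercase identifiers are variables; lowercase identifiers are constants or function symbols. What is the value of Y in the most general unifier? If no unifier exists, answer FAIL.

Decompose tup/3: e = e,  Y = q(leaf(B)),  A = tup(m, m, 2).
Delete trivial equation e = e.
Bind Y := q(leaf(B)); no other remaining equation mentions Y.
Bind A := tup(m, m, 2); no other remaining equation mentions A.
Decompose leaf/1: tup(Y1, e, N) = tup(tup(e, e, e), e, V).
Decompose tup/3: Y1 = tup(e, e, e),  e = e,  N = V.
Bind Y1 := tup(e, e, e); no other remaining equation mentions Y1.
Delete trivial equation e = e.
Bind N := V; substituting into the remaining equation gives: q(g(tup(leaf(tup(e, e, 2)), 2, V))) = q(g(tup(B, V, Y2))).
Decompose q/1: g(tup(leaf(tup(e, e, 2)), 2, V)) = g(tup(B, V, Y2)).
Decompose g/1: tup(leaf(tup(e, e, 2)), 2, V) = tup(B, V, Y2).
Decompose tup/3: leaf(tup(e, e, 2)) = B,  2 = V,  V = Y2.
Bind B := leaf(tup(e, e, 2)); no other remaining equation mentions B. Substituting into the earlier binding gives Y := q(leaf(leaf(tup(e, e, 2)))).
Bind V := 2; substituting into the remaining equation gives: 2 = Y2. Substituting into the earlier binding gives N := 2.
Bind Y2 := 2.
MGU = { Y ↦ q(leaf(leaf(tup(e, e, 2)))), A ↦ tup(m, m, 2), Y1 ↦ tup(e, e, e), N ↦ 2, B ↦ leaf(tup(e, e, 2)), V ↦ 2, Y2 ↦ 2 }, so Y ↦ q(leaf(leaf(tup(e, e, 2)))).

q(leaf(leaf(tup(e, e, 2))))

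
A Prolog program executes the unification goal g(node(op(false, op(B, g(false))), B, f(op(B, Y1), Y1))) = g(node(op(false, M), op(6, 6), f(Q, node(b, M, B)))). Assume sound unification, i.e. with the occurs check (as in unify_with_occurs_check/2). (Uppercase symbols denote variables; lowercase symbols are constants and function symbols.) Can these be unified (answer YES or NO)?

YES

Decompose g/1: node(op(false, op(B, g(false))), B, f(op(B, Y1), Y1)) = node(op(false, M), op(6, 6), f(Q, node(b, M, B))).
Decompose node/3: op(false, op(B, g(false))) = op(false, M),  B = op(6, 6),  f(op(B, Y1), Y1) = f(Q, node(b, M, B)).
Decompose op/2: false = false,  op(B, g(false)) = M.
Delete trivial equation false = false.
Bind M := op(B, g(false)); substituting into the one remaining equation that mentions M gives: f(op(B, Y1), Y1) = f(Q, node(b, op(B, g(false)), B)).
Bind B := op(6, 6); substituting into the remaining equation gives: f(op(op(6, 6), Y1), Y1) = f(Q, node(b, op(op(6, 6), g(false)), op(6, 6))). Substituting into the earlier binding gives M := op(op(6, 6), g(false)).
Decompose f/2: op(op(6, 6), Y1) = Q,  Y1 = node(b, op(op(6, 6), g(false)), op(6, 6)).
Bind Q := op(op(6, 6), Y1); no other remaining equation mentions Q.
Bind Y1 := node(b, op(op(6, 6), g(false)), op(6, 6)). Substituting into the earlier binding gives Q := op(op(6, 6), node(b, op(op(6, 6), g(false)), op(6, 6))).
No equations remain and no clash or occurs-check failure arose, so a unifier exists.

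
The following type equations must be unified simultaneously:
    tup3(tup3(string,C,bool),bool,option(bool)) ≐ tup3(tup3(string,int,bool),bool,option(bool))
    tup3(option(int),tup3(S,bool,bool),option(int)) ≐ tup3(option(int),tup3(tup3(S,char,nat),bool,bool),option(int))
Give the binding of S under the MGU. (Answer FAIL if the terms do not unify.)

Decompose tup3/3: tup3(string,C,bool) ≐ tup3(string,int,bool),  bool ≐ bool,  option(bool) ≐ option(bool).
Decompose tup3/3: string ≐ string,  C ≐ int,  bool ≐ bool.
Delete trivial equation string ≐ string.
Bind C := int; no other remaining equation mentions C.
Delete trivial equation bool ≐ bool.
Delete trivial equation bool ≐ bool.
Delete trivial equation option(bool) ≐ option(bool).
Decompose tup3/3: option(int) ≐ option(int),  tup3(S,bool,bool) ≐ tup3(tup3(S,char,nat),bool,bool),  option(int) ≐ option(int).
Delete trivial equation option(int) ≐ option(int).
Decompose tup3/3: S ≐ tup3(S,char,nat),  bool ≐ bool,  bool ≐ bool.
Occurs check fails: S occurs in tup3(S,char,nat); the equation S ≐ tup3(S,char,nat) has no finite solution.

FAIL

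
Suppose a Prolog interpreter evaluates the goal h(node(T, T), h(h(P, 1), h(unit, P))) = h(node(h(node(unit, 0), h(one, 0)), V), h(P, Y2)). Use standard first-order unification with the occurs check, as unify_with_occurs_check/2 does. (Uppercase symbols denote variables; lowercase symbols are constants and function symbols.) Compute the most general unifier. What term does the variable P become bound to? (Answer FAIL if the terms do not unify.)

FAIL

Decompose h/2: node(T, T) = node(h(node(unit, 0), h(one, 0)), V),  h(h(P, 1), h(unit, P)) = h(P, Y2).
Decompose node/2: T = h(node(unit, 0), h(one, 0)),  T = V.
Bind T := h(node(unit, 0), h(one, 0)); substituting into the one remaining equation that mentions T gives: h(node(unit, 0), h(one, 0)) = V.
Bind V := h(node(unit, 0), h(one, 0)); no other remaining equation mentions V.
Decompose h/2: h(P, 1) = P,  h(unit, P) = Y2.
Occurs check fails: P occurs in h(P, 1); the equation P = h(P, 1) has no finite solution.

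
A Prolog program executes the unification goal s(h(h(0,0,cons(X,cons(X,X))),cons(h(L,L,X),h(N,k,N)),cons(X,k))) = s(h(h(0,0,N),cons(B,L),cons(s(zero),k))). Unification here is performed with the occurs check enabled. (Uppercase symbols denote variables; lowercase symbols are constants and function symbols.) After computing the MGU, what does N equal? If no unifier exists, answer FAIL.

cons(s(zero),cons(s(zero),s(zero)))

Decompose s/1: h(h(0,0,cons(X,cons(X,X))),cons(h(L,L,X),h(N,k,N)),cons(X,k)) = h(h(0,0,N),cons(B,L),cons(s(zero),k)).
Decompose h/3: h(0,0,cons(X,cons(X,X))) = h(0,0,N),  cons(h(L,L,X),h(N,k,N)) = cons(B,L),  cons(X,k) = cons(s(zero),k).
Decompose h/3: 0 = 0,  0 = 0,  cons(X,cons(X,X)) = N.
Delete trivial equation 0 = 0.
Delete trivial equation 0 = 0.
Bind N := cons(X,cons(X,X)); substituting into the one remaining equation that mentions N gives: cons(h(L,L,X),h(cons(X,cons(X,X)),k,cons(X,cons(X,X)))) = cons(B,L).
Decompose cons/2: h(L,L,X) = B,  h(cons(X,cons(X,X)),k,cons(X,cons(X,X))) = L.
Bind B := h(L,L,X); no other remaining equation mentions B.
Bind L := h(cons(X,cons(X,X)),k,cons(X,cons(X,X))); no other remaining equation mentions L. Substituting into the earlier binding gives B := h(h(cons(X,cons(X,X)),k,cons(X,cons(X,X))),h(cons(X,cons(X,X)),k,cons(X,cons(X,X))),X).
Decompose cons/2: X = s(zero),  k = k.
Bind X := s(zero); no other remaining equation mentions X. Substituting into the earlier bindings gives N := cons(s(zero),cons(s(zero),s(zero))), B := h(h(cons(s(zero),cons(s(zero),s(zero))),k,cons(s(zero),cons(s(zero),s(zero)))),h(cons(s(zero),cons(s(zero),s(zero))),k,cons(s(zero),cons(s(zero),s(zero)))),s(zero)), L := h(cons(s(zero),cons(s(zero),s(zero))),k,cons(s(zero),cons(s(zero),s(zero)))).
Delete trivial equation k = k.
MGU = { N -> cons(s(zero),cons(s(zero),s(zero))), B -> h(h(cons(s(zero),cons(s(zero),s(zero))),k,cons(s(zero),cons(s(zero),s(zero)))),h(cons(s(zero),cons(s(zero),s(zero))),k,cons(s(zero),cons(s(zero),s(zero)))),s(zero)), L -> h(cons(s(zero),cons(s(zero),s(zero))),k,cons(s(zero),cons(s(zero),s(zero)))), X -> s(zero) }, so N -> cons(s(zero),cons(s(zero),s(zero))).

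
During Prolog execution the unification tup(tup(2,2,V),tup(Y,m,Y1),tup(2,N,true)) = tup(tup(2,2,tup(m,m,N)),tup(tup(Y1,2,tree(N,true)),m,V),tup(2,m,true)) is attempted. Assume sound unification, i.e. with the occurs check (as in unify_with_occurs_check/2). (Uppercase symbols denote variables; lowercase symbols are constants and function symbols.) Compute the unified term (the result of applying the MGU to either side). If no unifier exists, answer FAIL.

tup(tup(2,2,tup(m,m,m)),tup(tup(tup(m,m,m),2,tree(m,true)),m,tup(m,m,m)),tup(2,m,true))

Decompose tup/3: tup(2,2,V) = tup(2,2,tup(m,m,N)),  tup(Y,m,Y1) = tup(tup(Y1,2,tree(N,true)),m,V),  tup(2,N,true) = tup(2,m,true).
Decompose tup/3: 2 = 2,  2 = 2,  V = tup(m,m,N).
Delete trivial equation 2 = 2.
Delete trivial equation 2 = 2.
Bind V := tup(m,m,N); substituting into the one remaining equation that mentions V gives: tup(Y,m,Y1) = tup(tup(Y1,2,tree(N,true)),m,tup(m,m,N)).
Decompose tup/3: Y = tup(Y1,2,tree(N,true)),  m = m,  Y1 = tup(m,m,N).
Bind Y := tup(Y1,2,tree(N,true)); no other remaining equation mentions Y.
Delete trivial equation m = m.
Bind Y1 := tup(m,m,N); no other remaining equation mentions Y1. Substituting into the earlier binding gives Y := tup(tup(m,m,N),2,tree(N,true)).
Decompose tup/3: 2 = 2,  N = m,  true = true.
Delete trivial equation 2 = 2.
Bind N := m; no other remaining equation mentions N. Substituting into the earlier bindings gives V := tup(m,m,m), Y := tup(tup(m,m,m),2,tree(m,true)), Y1 := tup(m,m,m).
Delete trivial equation true = true.
Applying the MGU to either side gives tup(tup(2,2,tup(m,m,m)),tup(tup(tup(m,m,m),2,tree(m,true)),m,tup(m,m,m)),tup(2,m,true)).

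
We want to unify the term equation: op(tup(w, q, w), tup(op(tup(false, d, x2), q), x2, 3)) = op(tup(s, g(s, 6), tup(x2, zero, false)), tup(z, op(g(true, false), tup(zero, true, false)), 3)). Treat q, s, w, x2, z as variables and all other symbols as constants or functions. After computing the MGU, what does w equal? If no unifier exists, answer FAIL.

tup(op(g(true, false), tup(zero, true, false)), zero, false)

Decompose op/2: tup(w, q, w) = tup(s, g(s, 6), tup(x2, zero, false)),  tup(op(tup(false, d, x2), q), x2, 3) = tup(z, op(g(true, false), tup(zero, true, false)), 3).
Decompose tup/3: w = s,  q = g(s, 6),  w = tup(x2, zero, false).
Bind w := s; substituting into the one remaining equation that mentions w gives: s = tup(x2, zero, false).
Bind q := g(s, 6); substituting into the one remaining equation that mentions q gives: tup(op(tup(false, d, x2), g(s, 6)), x2, 3) = tup(z, op(g(true, false), tup(zero, true, false)), 3).
Bind s := tup(x2, zero, false); substituting into the remaining equation gives: tup(op(tup(false, d, x2), g(tup(x2, zero, false), 6)), x2, 3) = tup(z, op(g(true, false), tup(zero, true, false)), 3). Substituting into the earlier bindings gives w := tup(x2, zero, false), q := g(tup(x2, zero, false), 6).
Decompose tup/3: op(tup(false, d, x2), g(tup(x2, zero, false), 6)) = z,  x2 = op(g(true, false), tup(zero, true, false)),  3 = 3.
Bind z := op(tup(false, d, x2), g(tup(x2, zero, false), 6)); no other remaining equation mentions z.
Bind x2 := op(g(true, false), tup(zero, true, false)); no other remaining equation mentions x2. Substituting into the earlier bindings gives w := tup(op(g(true, false), tup(zero, true, false)), zero, false), q := g(tup(op(g(true, false), tup(zero, true, false)), zero, false), 6), s := tup(op(g(true, false), tup(zero, true, false)), zero, false), z := op(tup(false, d, op(g(true, false), tup(zero, true, false))), g(tup(op(g(true, false), tup(zero, true, false)), zero, false), 6)).
Delete trivial equation 3 = 3.
MGU = { w -> tup(op(g(true, false), tup(zero, true, false)), zero, false), q -> g(tup(op(g(true, false), tup(zero, true, false)), zero, false), 6), s -> tup(op(g(true, false), tup(zero, true, false)), zero, false), z -> op(tup(false, d, op(g(true, false), tup(zero, true, false))), g(tup(op(g(true, false), tup(zero, true, false)), zero, false), 6)), x2 -> op(g(true, false), tup(zero, true, false)) }, so w -> tup(op(g(true, false), tup(zero, true, false)), zero, false).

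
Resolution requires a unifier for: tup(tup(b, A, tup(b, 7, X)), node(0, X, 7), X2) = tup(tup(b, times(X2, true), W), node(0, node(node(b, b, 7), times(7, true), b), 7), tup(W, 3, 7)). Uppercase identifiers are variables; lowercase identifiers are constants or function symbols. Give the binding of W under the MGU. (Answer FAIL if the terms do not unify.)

tup(b, 7, node(node(b, b, 7), times(7, true), b))

Decompose tup/3: tup(b, A, tup(b, 7, X)) = tup(b, times(X2, true), W),  node(0, X, 7) = node(0, node(node(b, b, 7), times(7, true), b), 7),  X2 = tup(W, 3, 7).
Decompose tup/3: b = b,  A = times(X2, true),  tup(b, 7, X) = W.
Delete trivial equation b = b.
Bind A := times(X2, true); no other remaining equation mentions A.
Bind W := tup(b, 7, X); substituting into the one remaining equation that mentions W gives: X2 = tup(tup(b, 7, X), 3, 7).
Decompose node/3: 0 = 0,  X = node(node(b, b, 7), times(7, true), b),  7 = 7.
Delete trivial equation 0 = 0.
Bind X := node(node(b, b, 7), times(7, true), b); substituting into the one remaining equation that mentions X gives: X2 = tup(tup(b, 7, node(node(b, b, 7), times(7, true), b)), 3, 7). Substituting into the earlier binding gives W := tup(b, 7, node(node(b, b, 7), times(7, true), b)).
Delete trivial equation 7 = 7.
Bind X2 := tup(tup(b, 7, node(node(b, b, 7), times(7, true), b)), 3, 7). Substituting into the earlier binding gives A := times(tup(tup(b, 7, node(node(b, b, 7), times(7, true), b)), 3, 7), true).
MGU = { A ↦ times(tup(tup(b, 7, node(node(b, b, 7), times(7, true), b)), 3, 7), true), W ↦ tup(b, 7, node(node(b, b, 7), times(7, true), b)), X ↦ node(node(b, b, 7), times(7, true), b), X2 ↦ tup(tup(b, 7, node(node(b, b, 7), times(7, true), b)), 3, 7) }, so W ↦ tup(b, 7, node(node(b, b, 7), times(7, true), b)).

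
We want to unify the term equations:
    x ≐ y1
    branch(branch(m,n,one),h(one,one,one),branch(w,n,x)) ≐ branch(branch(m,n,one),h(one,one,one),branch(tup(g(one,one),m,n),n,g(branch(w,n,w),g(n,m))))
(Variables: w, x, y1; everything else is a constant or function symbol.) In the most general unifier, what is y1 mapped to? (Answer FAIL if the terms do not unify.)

g(branch(tup(g(one,one),m,n),n,tup(g(one,one),m,n)),g(n,m))

Bind x := y1; substituting into the remaining equation gives: branch(branch(m,n,one),h(one,one,one),branch(w,n,y1)) ≐ branch(branch(m,n,one),h(one,one,one),branch(tup(g(one,one),m,n),n,g(branch(w,n,w),g(n,m)))).
Decompose branch/3: branch(m,n,one) ≐ branch(m,n,one),  h(one,one,one) ≐ h(one,one,one),  branch(w,n,y1) ≐ branch(tup(g(one,one),m,n),n,g(branch(w,n,w),g(n,m))).
Delete trivial equation branch(m,n,one) ≐ branch(m,n,one).
Delete trivial equation h(one,one,one) ≐ h(one,one,one).
Decompose branch/3: w ≐ tup(g(one,one),m,n),  n ≐ n,  y1 ≐ g(branch(w,n,w),g(n,m)).
Bind w := tup(g(one,one),m,n); substituting into the one remaining equation that mentions w gives: y1 ≐ g(branch(tup(g(one,one),m,n),n,tup(g(one,one),m,n)),g(n,m)).
Delete trivial equation n ≐ n.
Bind y1 := g(branch(tup(g(one,one),m,n),n,tup(g(one,one),m,n)),g(n,m)). Substituting into the earlier binding gives x := g(branch(tup(g(one,one),m,n),n,tup(g(one,one),m,n)),g(n,m)).
MGU = { x := g(branch(tup(g(one,one),m,n),n,tup(g(one,one),m,n)),g(n,m)), w := tup(g(one,one),m,n), y1 := g(branch(tup(g(one,one),m,n),n,tup(g(one,one),m,n)),g(n,m)) }, so y1 := g(branch(tup(g(one,one),m,n),n,tup(g(one,one),m,n)),g(n,m)).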